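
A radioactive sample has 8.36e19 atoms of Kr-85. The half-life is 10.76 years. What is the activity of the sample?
A = λN = 5.385e18 decays/year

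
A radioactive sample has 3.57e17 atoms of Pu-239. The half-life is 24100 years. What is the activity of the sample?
A = λN = 1.027e13 decays/year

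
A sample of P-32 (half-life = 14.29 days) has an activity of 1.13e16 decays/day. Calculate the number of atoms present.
N = A/λ = 2.33e17 atoms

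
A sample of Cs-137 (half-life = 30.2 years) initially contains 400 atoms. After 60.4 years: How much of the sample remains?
N = N₀(1/2)^(t/t½) = 100 atoms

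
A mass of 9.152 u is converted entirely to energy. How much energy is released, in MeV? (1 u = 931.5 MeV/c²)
E = mc² = 8525 MeV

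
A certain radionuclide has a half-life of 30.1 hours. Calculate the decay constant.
λ = ln(2)/t½ = 0.02303 hour⁻¹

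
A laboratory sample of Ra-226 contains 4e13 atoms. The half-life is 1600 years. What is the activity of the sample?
A = λN = 1.733e10 decays/year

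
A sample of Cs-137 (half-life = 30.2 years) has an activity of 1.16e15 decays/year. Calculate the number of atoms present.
N = A/λ = 5.054e16 atoms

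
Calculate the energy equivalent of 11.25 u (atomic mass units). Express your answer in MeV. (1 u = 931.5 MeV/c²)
E = mc² = 10480 MeV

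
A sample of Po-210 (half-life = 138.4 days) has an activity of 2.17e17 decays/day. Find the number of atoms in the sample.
N = A/λ = 4.333e19 atoms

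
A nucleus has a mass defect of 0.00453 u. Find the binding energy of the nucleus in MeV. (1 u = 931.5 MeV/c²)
B.E. = Δm × 931.5 = 4.22 MeV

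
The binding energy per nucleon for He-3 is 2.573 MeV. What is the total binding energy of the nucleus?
B.E. = 2.573 × 3 = 7.719 MeV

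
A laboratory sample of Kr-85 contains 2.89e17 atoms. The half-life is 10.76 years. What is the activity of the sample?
A = λN = 1.862e16 decays/year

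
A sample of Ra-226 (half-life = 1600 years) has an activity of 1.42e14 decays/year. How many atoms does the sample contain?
N = A/λ = 3.278e17 atoms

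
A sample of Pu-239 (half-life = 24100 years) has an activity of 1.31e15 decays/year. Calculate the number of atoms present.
N = A/λ = 4.555e19 atoms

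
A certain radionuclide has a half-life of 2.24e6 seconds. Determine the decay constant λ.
λ = ln(2)/t½ = 3.094e-7 second⁻¹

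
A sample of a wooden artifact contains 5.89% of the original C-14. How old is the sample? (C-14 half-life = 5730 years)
Age = t½ × log₂(1/ratio) = 23410 years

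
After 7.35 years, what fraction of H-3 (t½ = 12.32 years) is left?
N/N₀ = (1/2)^(t/t½) = 0.6613 = 66.1%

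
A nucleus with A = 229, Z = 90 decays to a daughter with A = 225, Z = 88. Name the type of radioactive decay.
ΔA = -4, ΔZ = -2 ⇒ alpha decay (α)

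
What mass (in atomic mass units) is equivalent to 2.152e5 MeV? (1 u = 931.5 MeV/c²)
m = E/c² = 231 u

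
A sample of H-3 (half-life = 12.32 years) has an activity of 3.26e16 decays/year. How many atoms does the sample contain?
N = A/λ = 5.794e17 atoms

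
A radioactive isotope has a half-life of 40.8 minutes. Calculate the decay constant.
λ = ln(2)/t½ = 0.01699 minute⁻¹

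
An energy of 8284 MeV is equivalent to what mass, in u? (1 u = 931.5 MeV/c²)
m = E/c² = 8.893 u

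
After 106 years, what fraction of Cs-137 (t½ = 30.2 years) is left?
N/N₀ = (1/2)^(t/t½) = 0.08778 = 8.78%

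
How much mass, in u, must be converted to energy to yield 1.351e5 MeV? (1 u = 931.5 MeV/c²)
m = E/c² = 145 u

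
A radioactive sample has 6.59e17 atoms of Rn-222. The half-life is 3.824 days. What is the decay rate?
A = λN = 1.195e17 decays/day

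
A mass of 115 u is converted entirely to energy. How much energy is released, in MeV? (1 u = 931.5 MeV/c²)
E = mc² = 1.071e5 MeV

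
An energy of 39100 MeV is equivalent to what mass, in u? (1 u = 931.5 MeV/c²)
m = E/c² = 41.98 u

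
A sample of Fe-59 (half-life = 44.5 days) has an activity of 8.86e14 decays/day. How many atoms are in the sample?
N = A/λ = 5.688e16 atoms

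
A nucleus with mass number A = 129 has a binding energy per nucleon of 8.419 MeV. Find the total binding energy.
B.E. = 8.419 × 129 = 1086 MeV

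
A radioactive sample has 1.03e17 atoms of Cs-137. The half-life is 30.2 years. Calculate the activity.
A = λN = 2.364e15 decays/year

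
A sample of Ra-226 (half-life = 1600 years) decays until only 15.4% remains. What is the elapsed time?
t = t½ × log₂(N₀/N) = 4318 years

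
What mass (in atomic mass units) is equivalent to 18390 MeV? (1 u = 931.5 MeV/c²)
m = E/c² = 19.74 u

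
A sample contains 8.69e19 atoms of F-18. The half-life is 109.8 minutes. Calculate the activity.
A = λN = 5.486e17 decays/minute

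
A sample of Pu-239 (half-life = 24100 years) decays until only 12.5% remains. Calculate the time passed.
t = t½ × log₂(N₀/N) = 72300 years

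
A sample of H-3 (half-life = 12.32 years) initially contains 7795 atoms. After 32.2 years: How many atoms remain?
N = N₀(1/2)^(t/t½) = 1274 atoms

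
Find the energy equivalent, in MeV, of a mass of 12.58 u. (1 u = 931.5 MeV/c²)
E = mc² = 11720 MeV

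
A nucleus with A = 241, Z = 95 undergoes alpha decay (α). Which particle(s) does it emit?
α particle = ⁴₂He (2 protons + 2 neutrons)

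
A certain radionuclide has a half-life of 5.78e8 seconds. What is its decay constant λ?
λ = ln(2)/t½ = 1.199e-9 second⁻¹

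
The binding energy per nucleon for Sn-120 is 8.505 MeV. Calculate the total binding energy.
B.E. = 8.505 × 120 = 1021 MeV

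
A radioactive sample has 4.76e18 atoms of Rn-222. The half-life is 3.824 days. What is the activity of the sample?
A = λN = 8.628e17 decays/day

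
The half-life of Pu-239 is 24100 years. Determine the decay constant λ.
λ = ln(2)/t½ = 2.876e-5 year⁻¹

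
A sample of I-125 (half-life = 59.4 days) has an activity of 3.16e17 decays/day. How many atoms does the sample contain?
N = A/λ = 2.708e19 atoms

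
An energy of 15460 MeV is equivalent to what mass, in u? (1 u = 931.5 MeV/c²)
m = E/c² = 16.6 u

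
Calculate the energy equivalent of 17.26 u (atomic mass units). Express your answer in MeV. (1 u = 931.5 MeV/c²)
E = mc² = 16080 MeV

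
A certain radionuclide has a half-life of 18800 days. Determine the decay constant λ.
λ = ln(2)/t½ = 3.687e-5 day⁻¹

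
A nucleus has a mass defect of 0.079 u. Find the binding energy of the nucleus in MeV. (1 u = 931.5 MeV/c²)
B.E. = Δm × 931.5 = 73.59 MeV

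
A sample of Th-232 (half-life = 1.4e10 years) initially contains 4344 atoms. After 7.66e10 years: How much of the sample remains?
N = N₀(1/2)^(t/t½) = 97.91 atoms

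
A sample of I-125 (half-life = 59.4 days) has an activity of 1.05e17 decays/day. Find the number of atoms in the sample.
N = A/λ = 8.998e18 atoms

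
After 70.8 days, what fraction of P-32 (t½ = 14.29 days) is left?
N/N₀ = (1/2)^(t/t½) = 0.03225 = 3.23%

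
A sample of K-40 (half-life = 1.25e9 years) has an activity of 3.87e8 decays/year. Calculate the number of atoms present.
N = A/λ = 6.979e17 atoms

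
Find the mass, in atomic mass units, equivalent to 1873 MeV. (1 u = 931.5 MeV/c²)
m = E/c² = 2.011 u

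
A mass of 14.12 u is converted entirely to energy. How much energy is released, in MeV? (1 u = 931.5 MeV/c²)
E = mc² = 13150 MeV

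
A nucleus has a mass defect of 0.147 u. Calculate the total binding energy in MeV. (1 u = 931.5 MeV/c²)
B.E. = Δm × 931.5 = 136.9 MeV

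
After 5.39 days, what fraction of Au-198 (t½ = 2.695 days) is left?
N/N₀ = (1/2)^(t/t½) = 0.25 = 25%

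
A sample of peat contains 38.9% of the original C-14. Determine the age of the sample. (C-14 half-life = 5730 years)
Age = t½ × log₂(1/ratio) = 7805 years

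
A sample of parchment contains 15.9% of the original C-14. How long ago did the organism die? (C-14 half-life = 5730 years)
Age = t½ × log₂(1/ratio) = 15200 years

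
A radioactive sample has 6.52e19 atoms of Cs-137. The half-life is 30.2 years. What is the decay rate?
A = λN = 1.496e18 decays/year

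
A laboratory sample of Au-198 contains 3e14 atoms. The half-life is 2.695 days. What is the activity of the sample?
A = λN = 7.716e13 decays/day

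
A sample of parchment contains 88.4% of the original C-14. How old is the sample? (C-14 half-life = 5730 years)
Age = t½ × log₂(1/ratio) = 1019 years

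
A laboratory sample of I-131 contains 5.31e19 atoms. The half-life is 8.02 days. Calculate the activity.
A = λN = 4.589e18 decays/day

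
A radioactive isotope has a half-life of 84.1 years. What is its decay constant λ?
λ = ln(2)/t½ = 0.008242 year⁻¹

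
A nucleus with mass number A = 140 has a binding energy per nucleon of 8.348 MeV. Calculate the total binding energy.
B.E. = 8.348 × 140 = 1169 MeV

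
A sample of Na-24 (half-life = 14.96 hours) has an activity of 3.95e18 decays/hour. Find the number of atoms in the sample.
N = A/λ = 8.525e19 atoms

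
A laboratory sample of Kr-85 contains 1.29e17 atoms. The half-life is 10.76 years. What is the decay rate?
A = λN = 8.31e15 decays/year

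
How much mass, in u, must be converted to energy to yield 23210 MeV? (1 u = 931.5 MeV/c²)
m = E/c² = 24.92 u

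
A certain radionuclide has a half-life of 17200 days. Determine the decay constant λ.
λ = ln(2)/t½ = 4.03e-5 day⁻¹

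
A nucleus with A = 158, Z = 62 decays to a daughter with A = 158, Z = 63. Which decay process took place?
ΔA = 0, ΔZ = +1 ⇒ beta-minus decay (β⁻)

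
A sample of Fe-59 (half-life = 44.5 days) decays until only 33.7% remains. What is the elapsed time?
t = t½ × log₂(N₀/N) = 69.83 days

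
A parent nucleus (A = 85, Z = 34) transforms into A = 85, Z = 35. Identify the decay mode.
ΔA = 0, ΔZ = +1 ⇒ beta-minus decay (β⁻)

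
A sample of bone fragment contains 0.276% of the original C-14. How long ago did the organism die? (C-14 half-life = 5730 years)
Age = t½ × log₂(1/ratio) = 48710 years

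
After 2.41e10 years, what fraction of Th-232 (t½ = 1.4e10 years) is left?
N/N₀ = (1/2)^(t/t½) = 0.3032 = 30.3%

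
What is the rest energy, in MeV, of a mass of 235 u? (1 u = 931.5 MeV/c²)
E = mc² = 2.189e5 MeV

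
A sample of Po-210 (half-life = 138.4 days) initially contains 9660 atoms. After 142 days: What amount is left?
N = N₀(1/2)^(t/t½) = 4744 atoms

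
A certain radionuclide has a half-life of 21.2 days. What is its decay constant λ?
λ = ln(2)/t½ = 0.0327 day⁻¹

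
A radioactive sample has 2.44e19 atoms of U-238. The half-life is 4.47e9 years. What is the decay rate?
A = λN = 3.784e9 decays/year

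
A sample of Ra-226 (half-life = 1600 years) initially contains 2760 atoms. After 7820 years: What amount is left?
N = N₀(1/2)^(t/t½) = 93.24 atoms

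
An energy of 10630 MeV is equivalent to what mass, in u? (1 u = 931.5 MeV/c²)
m = E/c² = 11.41 u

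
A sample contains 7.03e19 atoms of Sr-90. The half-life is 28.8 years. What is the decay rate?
A = λN = 1.692e18 decays/year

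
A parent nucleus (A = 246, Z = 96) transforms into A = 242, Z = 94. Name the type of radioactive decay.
ΔA = -4, ΔZ = -2 ⇒ alpha decay (α)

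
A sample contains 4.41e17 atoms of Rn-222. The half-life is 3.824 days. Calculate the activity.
A = λN = 7.994e16 decays/day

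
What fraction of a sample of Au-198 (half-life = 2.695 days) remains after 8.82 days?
N/N₀ = (1/2)^(t/t½) = 0.1035 = 10.3%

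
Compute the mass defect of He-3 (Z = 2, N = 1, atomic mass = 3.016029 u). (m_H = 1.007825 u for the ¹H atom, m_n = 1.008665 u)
Δm = Z·m_H + N·m_n − M = 0.008286 u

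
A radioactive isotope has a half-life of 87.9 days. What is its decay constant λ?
λ = ln(2)/t½ = 0.007886 day⁻¹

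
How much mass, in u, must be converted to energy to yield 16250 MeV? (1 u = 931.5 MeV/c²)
m = E/c² = 17.44 u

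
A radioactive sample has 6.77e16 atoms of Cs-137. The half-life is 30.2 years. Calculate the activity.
A = λN = 1.554e15 decays/year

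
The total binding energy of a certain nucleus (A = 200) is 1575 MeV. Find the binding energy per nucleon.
B.E./A = 1575/200 = 7.875 MeV/nucleon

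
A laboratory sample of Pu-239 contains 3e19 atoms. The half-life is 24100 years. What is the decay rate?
A = λN = 8.628e14 decays/year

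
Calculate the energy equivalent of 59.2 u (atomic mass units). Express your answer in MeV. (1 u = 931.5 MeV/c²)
E = mc² = 55140 MeV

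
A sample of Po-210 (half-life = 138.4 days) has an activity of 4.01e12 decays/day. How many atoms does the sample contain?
N = A/λ = 8.007e14 atoms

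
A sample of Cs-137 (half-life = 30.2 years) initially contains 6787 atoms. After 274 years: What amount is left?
N = N₀(1/2)^(t/t½) = 12.6 atoms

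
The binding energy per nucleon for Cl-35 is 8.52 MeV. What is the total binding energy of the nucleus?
B.E. = 8.52 × 35 = 298.2 MeV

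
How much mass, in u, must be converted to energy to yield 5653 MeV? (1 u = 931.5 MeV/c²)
m = E/c² = 6.069 u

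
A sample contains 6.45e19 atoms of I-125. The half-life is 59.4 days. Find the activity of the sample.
A = λN = 7.527e17 decays/day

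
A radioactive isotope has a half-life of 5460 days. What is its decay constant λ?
λ = ln(2)/t½ = 1.27e-4 day⁻¹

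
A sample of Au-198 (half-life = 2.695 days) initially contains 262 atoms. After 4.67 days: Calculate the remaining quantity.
N = N₀(1/2)^(t/t½) = 78.83 atoms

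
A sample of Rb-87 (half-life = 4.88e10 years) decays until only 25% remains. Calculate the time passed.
t = t½ × log₂(N₀/N) = 9.76e10 years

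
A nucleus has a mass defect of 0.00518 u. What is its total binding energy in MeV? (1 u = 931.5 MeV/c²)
B.E. = Δm × 931.5 = 4.825 MeV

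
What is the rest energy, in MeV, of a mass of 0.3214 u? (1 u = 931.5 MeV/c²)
E = mc² = 299.4 MeV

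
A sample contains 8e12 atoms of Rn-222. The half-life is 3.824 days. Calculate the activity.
A = λN = 1.45e12 decays/day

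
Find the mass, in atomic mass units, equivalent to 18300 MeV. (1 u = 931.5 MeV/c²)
m = E/c² = 19.65 u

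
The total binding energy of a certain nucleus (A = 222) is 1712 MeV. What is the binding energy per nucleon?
B.E./A = 1712/222 = 7.712 MeV/nucleon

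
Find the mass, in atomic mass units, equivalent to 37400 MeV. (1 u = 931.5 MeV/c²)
m = E/c² = 40.15 u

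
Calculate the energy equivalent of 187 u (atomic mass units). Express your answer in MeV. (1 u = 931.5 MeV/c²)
E = mc² = 1.742e5 MeV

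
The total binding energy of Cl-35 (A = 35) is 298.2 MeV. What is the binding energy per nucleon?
B.E./A = 298.2/35 = 8.52 MeV/nucleon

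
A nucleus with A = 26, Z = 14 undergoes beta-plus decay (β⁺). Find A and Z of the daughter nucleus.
Daughter: A = 26, Z = 13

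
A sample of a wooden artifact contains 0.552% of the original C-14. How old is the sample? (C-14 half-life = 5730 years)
Age = t½ × log₂(1/ratio) = 42980 years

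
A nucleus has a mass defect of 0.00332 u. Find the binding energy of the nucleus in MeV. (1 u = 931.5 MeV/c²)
B.E. = Δm × 931.5 = 3.093 MeV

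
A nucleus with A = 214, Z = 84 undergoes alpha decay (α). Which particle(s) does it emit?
α particle = ⁴₂He (2 protons + 2 neutrons)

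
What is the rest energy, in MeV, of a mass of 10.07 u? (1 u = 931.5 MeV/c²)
E = mc² = 9380 MeV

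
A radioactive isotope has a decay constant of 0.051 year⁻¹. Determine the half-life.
t½ = ln(2)/λ = 13.59 years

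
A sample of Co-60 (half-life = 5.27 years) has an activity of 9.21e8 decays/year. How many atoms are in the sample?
N = A/λ = 7.002e9 atoms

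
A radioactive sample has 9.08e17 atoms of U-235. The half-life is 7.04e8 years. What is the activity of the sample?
A = λN = 8.94e8 decays/year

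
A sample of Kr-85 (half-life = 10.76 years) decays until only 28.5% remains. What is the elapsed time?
t = t½ × log₂(N₀/N) = 19.49 years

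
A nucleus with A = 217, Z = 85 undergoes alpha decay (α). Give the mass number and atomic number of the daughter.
Daughter: A = 213, Z = 83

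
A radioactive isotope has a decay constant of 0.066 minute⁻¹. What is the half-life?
t½ = ln(2)/λ = 10.5 minutes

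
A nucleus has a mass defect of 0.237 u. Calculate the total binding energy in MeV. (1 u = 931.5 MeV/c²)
B.E. = Δm × 931.5 = 220.8 MeV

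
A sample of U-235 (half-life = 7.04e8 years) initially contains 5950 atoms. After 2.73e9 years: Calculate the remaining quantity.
N = N₀(1/2)^(t/t½) = 404.7 atoms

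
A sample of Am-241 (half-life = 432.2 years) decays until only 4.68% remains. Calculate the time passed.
t = t½ × log₂(N₀/N) = 1909 years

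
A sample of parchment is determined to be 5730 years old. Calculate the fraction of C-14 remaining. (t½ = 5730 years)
N/N₀ = (1/2)^(t/t½) = 0.5 = 50%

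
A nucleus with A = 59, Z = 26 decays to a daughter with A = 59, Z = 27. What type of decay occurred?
ΔA = 0, ΔZ = +1 ⇒ beta-minus decay (β⁻)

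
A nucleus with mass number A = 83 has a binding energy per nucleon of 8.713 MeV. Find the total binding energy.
B.E. = 8.713 × 83 = 723.2 MeV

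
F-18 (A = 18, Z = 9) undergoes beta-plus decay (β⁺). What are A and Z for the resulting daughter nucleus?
Daughter: A = 18, Z = 8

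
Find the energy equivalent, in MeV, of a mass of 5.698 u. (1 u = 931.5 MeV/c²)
E = mc² = 5308 MeV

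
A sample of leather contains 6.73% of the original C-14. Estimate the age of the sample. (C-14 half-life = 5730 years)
Age = t½ × log₂(1/ratio) = 22310 years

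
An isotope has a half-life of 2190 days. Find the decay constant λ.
λ = ln(2)/t½ = 3.165e-4 day⁻¹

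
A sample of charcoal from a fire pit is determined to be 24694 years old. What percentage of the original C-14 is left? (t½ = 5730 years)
N/N₀ = (1/2)^(t/t½) = 0.05043 = 5.04%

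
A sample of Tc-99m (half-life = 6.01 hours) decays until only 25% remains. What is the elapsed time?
t = t½ × log₂(N₀/N) = 12.02 hours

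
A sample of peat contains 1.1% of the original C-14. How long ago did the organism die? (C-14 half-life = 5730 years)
Age = t½ × log₂(1/ratio) = 37280 years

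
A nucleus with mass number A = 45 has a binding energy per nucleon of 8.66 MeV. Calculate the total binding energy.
B.E. = 8.66 × 45 = 389.7 MeV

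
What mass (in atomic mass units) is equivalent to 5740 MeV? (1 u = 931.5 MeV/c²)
m = E/c² = 6.162 u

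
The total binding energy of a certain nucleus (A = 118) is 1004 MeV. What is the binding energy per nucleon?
B.E./A = 1004/118 = 8.508 MeV/nucleon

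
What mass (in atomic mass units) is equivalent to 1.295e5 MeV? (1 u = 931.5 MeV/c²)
m = E/c² = 139 u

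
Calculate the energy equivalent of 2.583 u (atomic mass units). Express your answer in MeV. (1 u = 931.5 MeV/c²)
E = mc² = 2406 MeV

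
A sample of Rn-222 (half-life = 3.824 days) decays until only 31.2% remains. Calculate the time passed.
t = t½ × log₂(N₀/N) = 6.426 days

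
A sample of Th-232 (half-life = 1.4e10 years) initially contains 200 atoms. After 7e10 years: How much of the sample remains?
N = N₀(1/2)^(t/t½) = 6.25 atoms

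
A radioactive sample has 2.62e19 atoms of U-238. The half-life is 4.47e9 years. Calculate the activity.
A = λN = 4.063e9 decays/year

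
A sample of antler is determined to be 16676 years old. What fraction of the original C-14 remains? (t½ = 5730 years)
N/N₀ = (1/2)^(t/t½) = 0.133 = 13.3%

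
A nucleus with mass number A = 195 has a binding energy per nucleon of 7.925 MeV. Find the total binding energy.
B.E. = 7.925 × 195 = 1545 MeV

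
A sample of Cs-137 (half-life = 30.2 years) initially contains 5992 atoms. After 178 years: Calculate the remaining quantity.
N = N₀(1/2)^(t/t½) = 100.8 atoms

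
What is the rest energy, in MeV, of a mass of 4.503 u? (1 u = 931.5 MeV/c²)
E = mc² = 4195 MeV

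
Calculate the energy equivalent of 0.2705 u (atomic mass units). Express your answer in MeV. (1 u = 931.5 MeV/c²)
E = mc² = 252 MeV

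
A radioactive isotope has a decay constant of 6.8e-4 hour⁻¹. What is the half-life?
t½ = ln(2)/λ = 1019 hours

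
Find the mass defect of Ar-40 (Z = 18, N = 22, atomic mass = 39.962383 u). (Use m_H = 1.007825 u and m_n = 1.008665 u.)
Δm = Z·m_H + N·m_n − M = 0.3691 u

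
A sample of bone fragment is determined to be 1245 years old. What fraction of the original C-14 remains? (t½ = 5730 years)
N/N₀ = (1/2)^(t/t½) = 0.8602 = 86%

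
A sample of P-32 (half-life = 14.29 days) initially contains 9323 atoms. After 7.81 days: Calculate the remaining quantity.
N = N₀(1/2)^(t/t½) = 6383 atoms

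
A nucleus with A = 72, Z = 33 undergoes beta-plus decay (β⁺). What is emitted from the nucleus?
β⁺: positron (e⁺) + neutrino (νₑ)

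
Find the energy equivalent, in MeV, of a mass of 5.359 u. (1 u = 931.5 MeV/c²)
E = mc² = 4992 MeV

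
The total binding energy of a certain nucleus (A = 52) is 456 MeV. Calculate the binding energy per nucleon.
B.E./A = 456/52 = 8.769 MeV/nucleon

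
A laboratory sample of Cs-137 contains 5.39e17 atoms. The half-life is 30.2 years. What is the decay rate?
A = λN = 1.237e16 decays/year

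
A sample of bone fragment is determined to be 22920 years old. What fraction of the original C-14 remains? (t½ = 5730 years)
N/N₀ = (1/2)^(t/t½) = 0.0625 = 6.25%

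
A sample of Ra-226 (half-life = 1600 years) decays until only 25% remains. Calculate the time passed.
t = t½ × log₂(N₀/N) = 3200 years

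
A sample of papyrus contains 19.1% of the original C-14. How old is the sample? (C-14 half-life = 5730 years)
Age = t½ × log₂(1/ratio) = 13690 years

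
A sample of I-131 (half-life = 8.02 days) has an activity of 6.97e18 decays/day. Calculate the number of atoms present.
N = A/λ = 8.065e19 atoms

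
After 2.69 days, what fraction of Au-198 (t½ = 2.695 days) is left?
N/N₀ = (1/2)^(t/t½) = 0.5006 = 50.1%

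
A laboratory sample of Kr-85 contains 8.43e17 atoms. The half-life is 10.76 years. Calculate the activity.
A = λN = 5.431e16 decays/year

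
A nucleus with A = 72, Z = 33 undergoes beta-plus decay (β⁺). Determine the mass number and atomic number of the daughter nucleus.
Daughter: A = 72, Z = 32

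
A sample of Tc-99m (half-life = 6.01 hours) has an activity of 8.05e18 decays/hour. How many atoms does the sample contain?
N = A/λ = 6.98e19 atoms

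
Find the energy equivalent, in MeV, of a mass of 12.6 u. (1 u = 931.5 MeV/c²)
E = mc² = 11740 MeV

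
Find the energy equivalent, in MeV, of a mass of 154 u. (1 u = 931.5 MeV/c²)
E = mc² = 1.435e5 MeV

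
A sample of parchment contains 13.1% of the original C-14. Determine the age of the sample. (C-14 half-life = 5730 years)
Age = t½ × log₂(1/ratio) = 16800 years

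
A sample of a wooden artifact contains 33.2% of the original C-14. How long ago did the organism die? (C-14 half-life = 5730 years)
Age = t½ × log₂(1/ratio) = 9115 years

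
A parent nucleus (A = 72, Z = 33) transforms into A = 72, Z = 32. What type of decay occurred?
ΔA = 0, ΔZ = -1 ⇒ beta-plus decay (β⁺) or electron capture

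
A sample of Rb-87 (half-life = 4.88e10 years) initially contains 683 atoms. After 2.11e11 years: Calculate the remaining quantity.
N = N₀(1/2)^(t/t½) = 34.11 atoms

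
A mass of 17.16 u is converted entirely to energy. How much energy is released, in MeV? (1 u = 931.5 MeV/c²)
E = mc² = 15980 MeV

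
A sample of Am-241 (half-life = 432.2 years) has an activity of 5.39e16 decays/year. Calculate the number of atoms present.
N = A/λ = 3.361e19 atoms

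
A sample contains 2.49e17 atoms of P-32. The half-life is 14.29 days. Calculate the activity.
A = λN = 1.208e16 decays/day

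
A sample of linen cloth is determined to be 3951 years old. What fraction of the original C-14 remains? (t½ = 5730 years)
N/N₀ = (1/2)^(t/t½) = 0.6201 = 62%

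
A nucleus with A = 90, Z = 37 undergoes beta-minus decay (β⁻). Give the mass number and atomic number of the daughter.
Daughter: A = 90, Z = 38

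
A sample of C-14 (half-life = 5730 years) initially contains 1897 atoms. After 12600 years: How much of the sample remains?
N = N₀(1/2)^(t/t½) = 413.2 atoms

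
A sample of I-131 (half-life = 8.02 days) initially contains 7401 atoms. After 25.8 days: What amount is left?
N = N₀(1/2)^(t/t½) = 796 atoms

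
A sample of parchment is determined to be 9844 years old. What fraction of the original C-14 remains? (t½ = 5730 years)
N/N₀ = (1/2)^(t/t½) = 0.304 = 30.4%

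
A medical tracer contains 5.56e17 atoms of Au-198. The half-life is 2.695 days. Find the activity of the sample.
A = λN = 1.43e17 decays/day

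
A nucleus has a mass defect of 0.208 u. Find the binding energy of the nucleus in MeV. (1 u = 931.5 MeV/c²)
B.E. = Δm × 931.5 = 193.8 MeV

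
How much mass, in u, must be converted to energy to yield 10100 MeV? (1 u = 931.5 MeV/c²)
m = E/c² = 10.84 u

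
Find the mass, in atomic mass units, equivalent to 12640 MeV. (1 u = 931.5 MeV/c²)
m = E/c² = 13.57 u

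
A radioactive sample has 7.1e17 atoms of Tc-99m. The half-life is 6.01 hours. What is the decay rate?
A = λN = 8.189e16 decays/hour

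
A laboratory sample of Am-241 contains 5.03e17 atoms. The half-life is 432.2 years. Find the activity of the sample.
A = λN = 8.067e14 decays/year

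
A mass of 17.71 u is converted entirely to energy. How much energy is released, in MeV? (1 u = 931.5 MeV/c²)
E = mc² = 16500 MeV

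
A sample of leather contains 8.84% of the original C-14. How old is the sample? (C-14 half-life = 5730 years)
Age = t½ × log₂(1/ratio) = 20050 years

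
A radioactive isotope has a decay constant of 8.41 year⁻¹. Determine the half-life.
t½ = ln(2)/λ = 0.08242 years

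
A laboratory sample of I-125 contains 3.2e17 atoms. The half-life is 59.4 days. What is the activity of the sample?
A = λN = 3.734e15 decays/day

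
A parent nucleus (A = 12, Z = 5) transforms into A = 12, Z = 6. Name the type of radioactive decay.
ΔA = 0, ΔZ = +1 ⇒ beta-minus decay (β⁻)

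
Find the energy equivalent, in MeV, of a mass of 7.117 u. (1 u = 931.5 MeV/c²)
E = mc² = 6629 MeV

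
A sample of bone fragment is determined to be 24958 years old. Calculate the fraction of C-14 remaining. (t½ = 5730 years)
N/N₀ = (1/2)^(t/t½) = 0.04884 = 4.88%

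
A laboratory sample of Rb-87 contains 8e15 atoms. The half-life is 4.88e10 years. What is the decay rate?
A = λN = 1.136e5 decays/year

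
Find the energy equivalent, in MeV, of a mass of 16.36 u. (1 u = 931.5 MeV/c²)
E = mc² = 15240 MeV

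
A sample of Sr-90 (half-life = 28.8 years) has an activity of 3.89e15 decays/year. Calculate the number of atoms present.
N = A/λ = 1.616e17 atoms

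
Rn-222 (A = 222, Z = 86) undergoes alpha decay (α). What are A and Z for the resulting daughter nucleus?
Daughter: A = 218, Z = 84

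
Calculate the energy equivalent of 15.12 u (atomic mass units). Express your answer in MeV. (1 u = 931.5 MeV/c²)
E = mc² = 14080 MeV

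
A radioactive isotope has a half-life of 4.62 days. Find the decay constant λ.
λ = ln(2)/t½ = 0.15 day⁻¹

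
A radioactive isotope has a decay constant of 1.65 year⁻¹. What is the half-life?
t½ = ln(2)/λ = 0.4201 years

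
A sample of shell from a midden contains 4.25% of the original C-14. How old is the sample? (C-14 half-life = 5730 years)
Age = t½ × log₂(1/ratio) = 26110 years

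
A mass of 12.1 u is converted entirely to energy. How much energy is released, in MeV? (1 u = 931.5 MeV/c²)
E = mc² = 11270 MeV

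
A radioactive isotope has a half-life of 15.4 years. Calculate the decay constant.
λ = ln(2)/t½ = 0.04501 year⁻¹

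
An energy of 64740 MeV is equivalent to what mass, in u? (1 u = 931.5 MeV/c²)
m = E/c² = 69.5 u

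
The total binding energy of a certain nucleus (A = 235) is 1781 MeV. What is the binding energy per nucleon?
B.E./A = 1781/235 = 7.579 MeV/nucleon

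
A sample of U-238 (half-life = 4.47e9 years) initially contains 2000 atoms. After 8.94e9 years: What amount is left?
N = N₀(1/2)^(t/t½) = 500 atoms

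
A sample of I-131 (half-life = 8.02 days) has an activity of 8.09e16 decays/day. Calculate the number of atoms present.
N = A/λ = 9.36e17 atoms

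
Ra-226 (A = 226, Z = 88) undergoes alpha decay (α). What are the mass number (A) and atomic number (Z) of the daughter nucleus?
Daughter: A = 222, Z = 86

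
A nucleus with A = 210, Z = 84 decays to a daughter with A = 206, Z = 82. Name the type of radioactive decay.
ΔA = -4, ΔZ = -2 ⇒ alpha decay (α)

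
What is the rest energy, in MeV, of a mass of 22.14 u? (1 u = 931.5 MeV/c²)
E = mc² = 20620 MeV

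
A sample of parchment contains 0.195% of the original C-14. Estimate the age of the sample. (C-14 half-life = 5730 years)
Age = t½ × log₂(1/ratio) = 51580 years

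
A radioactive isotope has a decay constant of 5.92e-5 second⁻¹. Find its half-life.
t½ = ln(2)/λ = 11710 seconds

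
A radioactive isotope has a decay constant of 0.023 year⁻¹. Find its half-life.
t½ = ln(2)/λ = 30.14 years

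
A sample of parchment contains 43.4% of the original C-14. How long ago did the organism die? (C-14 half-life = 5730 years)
Age = t½ × log₂(1/ratio) = 6900 years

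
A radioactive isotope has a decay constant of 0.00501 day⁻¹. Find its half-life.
t½ = ln(2)/λ = 138.4 days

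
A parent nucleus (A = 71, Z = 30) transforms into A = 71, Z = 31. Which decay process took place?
ΔA = 0, ΔZ = +1 ⇒ beta-minus decay (β⁻)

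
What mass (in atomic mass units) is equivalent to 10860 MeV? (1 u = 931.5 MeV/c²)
m = E/c² = 11.66 u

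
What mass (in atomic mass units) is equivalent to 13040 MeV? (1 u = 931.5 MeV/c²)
m = E/c² = 14 u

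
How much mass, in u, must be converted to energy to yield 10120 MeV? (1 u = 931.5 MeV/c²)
m = E/c² = 10.86 u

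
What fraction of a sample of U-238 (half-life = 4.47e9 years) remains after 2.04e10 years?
N/N₀ = (1/2)^(t/t½) = 0.04228 = 4.23%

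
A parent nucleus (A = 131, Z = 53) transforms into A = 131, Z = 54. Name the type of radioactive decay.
ΔA = 0, ΔZ = +1 ⇒ beta-minus decay (β⁻)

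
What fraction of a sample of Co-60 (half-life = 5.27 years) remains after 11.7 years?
N/N₀ = (1/2)^(t/t½) = 0.2146 = 21.5%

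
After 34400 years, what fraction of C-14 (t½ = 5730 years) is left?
N/N₀ = (1/2)^(t/t½) = 0.01559 = 1.56%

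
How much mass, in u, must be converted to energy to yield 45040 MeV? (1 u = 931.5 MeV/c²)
m = E/c² = 48.35 u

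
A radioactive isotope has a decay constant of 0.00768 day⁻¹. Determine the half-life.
t½ = ln(2)/λ = 90.25 days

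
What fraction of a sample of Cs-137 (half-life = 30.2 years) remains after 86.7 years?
N/N₀ = (1/2)^(t/t½) = 0.1367 = 13.7%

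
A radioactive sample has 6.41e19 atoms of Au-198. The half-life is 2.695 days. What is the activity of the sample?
A = λN = 1.649e19 decays/day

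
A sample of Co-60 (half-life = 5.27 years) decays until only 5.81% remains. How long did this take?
t = t½ × log₂(N₀/N) = 21.64 years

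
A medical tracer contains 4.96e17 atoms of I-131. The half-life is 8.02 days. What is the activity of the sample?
A = λN = 4.287e16 decays/day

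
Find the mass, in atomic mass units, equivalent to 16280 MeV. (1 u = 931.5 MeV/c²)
m = E/c² = 17.48 u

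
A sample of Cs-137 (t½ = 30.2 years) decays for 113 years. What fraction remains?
N/N₀ = (1/2)^(t/t½) = 0.07475 = 7.48%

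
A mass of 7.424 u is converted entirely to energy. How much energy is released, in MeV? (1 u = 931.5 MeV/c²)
E = mc² = 6915 MeV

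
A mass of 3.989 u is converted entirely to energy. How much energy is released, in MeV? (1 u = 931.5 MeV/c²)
E = mc² = 3716 MeV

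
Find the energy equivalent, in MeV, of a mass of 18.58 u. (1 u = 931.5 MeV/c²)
E = mc² = 17310 MeV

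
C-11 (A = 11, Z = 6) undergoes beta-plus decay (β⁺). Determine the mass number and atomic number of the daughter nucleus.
Daughter: A = 11, Z = 5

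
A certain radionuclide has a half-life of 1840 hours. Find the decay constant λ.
λ = ln(2)/t½ = 3.767e-4 hour⁻¹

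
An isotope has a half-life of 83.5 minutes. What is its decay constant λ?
λ = ln(2)/t½ = 0.008301 minute⁻¹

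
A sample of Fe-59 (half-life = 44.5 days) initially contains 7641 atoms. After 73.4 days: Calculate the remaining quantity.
N = N₀(1/2)^(t/t½) = 2436 atoms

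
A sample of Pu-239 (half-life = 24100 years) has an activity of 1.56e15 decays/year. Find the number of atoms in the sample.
N = A/λ = 5.424e19 atoms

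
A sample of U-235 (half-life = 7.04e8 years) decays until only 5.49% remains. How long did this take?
t = t½ × log₂(N₀/N) = 2.948e9 years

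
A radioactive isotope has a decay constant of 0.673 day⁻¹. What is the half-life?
t½ = ln(2)/λ = 1.03 days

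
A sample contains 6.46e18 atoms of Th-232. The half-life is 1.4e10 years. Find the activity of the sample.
A = λN = 3.198e8 decays/year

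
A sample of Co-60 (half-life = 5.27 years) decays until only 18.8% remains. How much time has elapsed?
t = t½ × log₂(N₀/N) = 12.71 years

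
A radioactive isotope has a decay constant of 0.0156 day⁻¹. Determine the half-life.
t½ = ln(2)/λ = 44.43 days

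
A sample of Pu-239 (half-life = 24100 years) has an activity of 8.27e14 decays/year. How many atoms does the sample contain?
N = A/λ = 2.875e19 atoms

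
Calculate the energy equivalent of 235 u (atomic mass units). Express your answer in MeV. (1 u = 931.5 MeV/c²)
E = mc² = 2.189e5 MeV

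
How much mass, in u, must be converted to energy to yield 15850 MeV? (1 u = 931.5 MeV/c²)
m = E/c² = 17.02 u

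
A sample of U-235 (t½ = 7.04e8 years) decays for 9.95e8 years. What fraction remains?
N/N₀ = (1/2)^(t/t½) = 0.3754 = 37.5%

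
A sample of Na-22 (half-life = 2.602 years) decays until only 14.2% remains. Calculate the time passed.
t = t½ × log₂(N₀/N) = 7.327 years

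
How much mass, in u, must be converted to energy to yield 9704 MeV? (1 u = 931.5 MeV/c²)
m = E/c² = 10.42 u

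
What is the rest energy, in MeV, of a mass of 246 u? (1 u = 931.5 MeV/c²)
E = mc² = 2.291e5 MeV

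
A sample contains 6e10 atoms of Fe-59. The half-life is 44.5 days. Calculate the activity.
A = λN = 9.346e8 decays/day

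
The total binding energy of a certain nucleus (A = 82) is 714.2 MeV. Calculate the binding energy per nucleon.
B.E./A = 714.2/82 = 8.71 MeV/nucleon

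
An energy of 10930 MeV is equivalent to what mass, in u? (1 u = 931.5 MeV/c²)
m = E/c² = 11.73 u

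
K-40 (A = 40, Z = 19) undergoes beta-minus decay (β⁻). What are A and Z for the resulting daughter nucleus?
Daughter: A = 40, Z = 20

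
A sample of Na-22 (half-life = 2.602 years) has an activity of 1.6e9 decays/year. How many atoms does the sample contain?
N = A/λ = 6.006e9 atoms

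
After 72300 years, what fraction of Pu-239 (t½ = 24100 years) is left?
N/N₀ = (1/2)^(t/t½) = 0.125 = 12.5%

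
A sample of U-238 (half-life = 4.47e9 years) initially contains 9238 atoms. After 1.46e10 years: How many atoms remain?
N = N₀(1/2)^(t/t½) = 960.2 atoms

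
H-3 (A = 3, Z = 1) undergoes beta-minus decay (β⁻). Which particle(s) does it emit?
β⁻: electron (e⁻) + antineutrino (ν̄ₑ)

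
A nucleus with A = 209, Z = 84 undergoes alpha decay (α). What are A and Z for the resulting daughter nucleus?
Daughter: A = 205, Z = 82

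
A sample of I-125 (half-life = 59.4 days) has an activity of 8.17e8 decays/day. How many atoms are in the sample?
N = A/λ = 7.001e10 atoms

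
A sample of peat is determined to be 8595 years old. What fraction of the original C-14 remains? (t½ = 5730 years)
N/N₀ = (1/2)^(t/t½) = 0.3536 = 35.4%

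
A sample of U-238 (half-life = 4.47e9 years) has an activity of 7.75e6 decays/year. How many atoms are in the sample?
N = A/λ = 4.998e16 atoms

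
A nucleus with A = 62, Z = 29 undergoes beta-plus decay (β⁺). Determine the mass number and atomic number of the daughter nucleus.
Daughter: A = 62, Z = 28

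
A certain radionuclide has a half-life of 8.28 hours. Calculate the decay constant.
λ = ln(2)/t½ = 0.08371 hour⁻¹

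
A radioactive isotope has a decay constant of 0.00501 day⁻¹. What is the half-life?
t½ = ln(2)/λ = 138.4 days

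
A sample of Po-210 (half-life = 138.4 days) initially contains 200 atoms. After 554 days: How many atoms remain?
N = N₀(1/2)^(t/t½) = 12.47 atoms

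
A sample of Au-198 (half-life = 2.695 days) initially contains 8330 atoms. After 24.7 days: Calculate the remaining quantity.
N = N₀(1/2)^(t/t½) = 14.51 atoms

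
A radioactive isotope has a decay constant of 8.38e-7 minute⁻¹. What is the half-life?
t½ = ln(2)/λ = 8.271e5 minutes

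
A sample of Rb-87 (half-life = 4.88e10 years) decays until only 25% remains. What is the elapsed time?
t = t½ × log₂(N₀/N) = 9.76e10 years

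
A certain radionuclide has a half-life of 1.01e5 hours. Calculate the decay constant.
λ = ln(2)/t½ = 6.863e-6 hour⁻¹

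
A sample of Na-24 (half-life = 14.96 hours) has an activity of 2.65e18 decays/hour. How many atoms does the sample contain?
N = A/λ = 5.719e19 atoms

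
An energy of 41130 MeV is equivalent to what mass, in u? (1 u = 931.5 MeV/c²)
m = E/c² = 44.15 u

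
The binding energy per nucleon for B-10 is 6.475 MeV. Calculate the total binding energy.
B.E. = 6.475 × 10 = 64.75 MeV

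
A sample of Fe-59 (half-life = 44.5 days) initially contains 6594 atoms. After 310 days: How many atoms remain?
N = N₀(1/2)^(t/t½) = 52.73 atoms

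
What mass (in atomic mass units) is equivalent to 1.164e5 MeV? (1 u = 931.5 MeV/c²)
m = E/c² = 125 u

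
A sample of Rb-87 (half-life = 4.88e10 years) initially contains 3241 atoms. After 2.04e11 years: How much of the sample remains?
N = N₀(1/2)^(t/t½) = 178.8 atoms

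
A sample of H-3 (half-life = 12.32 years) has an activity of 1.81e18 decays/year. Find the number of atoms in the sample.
N = A/λ = 3.217e19 atoms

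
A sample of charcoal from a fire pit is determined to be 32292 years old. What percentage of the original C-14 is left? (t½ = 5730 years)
N/N₀ = (1/2)^(t/t½) = 0.02011 = 2.01%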